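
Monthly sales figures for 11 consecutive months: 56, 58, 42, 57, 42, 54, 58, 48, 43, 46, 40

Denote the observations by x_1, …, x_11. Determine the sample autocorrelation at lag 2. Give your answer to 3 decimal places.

0.088

Mean x̄ = (56 + 58 + 42 + 57 + 42 + 54 + 58 + 48 + 43 + 46 + 40)/11 = 49.4545
Numerator Σ_{t=1}^{9}(x_t−x̄)(x_{t+2}−x̄) = 46.1322
Denominator Σ(x_t−x̄)² = 522.7273
r_2 = 46.1322 / 522.7273 = 0.088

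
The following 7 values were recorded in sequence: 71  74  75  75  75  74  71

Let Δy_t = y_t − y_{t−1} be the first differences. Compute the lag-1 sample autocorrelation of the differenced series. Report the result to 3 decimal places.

First differences Δy: 3, 1, 0, 0, -1, -3
Mean of differences = 0.0000
Numerator Σ(Δy_t−Δȳ)(Δy_{t+1}−Δȳ) = 6.0000
Denominator Σ(Δy_t−Δȳ)² = 20.0000
r_1(Δy) = 6.0000 / 20.0000 = 0.300

0.300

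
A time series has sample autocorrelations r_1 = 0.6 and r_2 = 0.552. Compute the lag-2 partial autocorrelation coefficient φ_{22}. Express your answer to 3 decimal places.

φ_{22} = (r_2 − r_1²) / (1 − r_1²)
r_1² = (0.6)² = 0.36
Numerator = 0.552 − 0.3600 = 0.1920; denominator = 1 − 0.3600 = 0.6400
φ_{22} = 0.1920 / 0.6400 = 0.300

0.300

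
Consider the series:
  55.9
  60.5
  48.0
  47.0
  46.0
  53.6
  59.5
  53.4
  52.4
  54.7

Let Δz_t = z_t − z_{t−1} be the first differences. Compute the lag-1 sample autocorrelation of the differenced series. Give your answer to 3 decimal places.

First differences Δz: 4.6, -12.5, -1.0, -1.0, 7.6, 5.9, -6.1, -1.0, 2.3
Mean of differences = -0.1333
Numerator Σ(Δz_t−Δz̄)(Δz_{t+1}−Δz̄) = -40.0478
Denominator Σ(Δz_t−Δz̄)² = 315.3200
r_1(Δz) = -40.0478 / 315.3200 = -0.127

-0.127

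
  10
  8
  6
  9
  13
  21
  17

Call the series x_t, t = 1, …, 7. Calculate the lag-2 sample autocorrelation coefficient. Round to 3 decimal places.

Mean x̄ = (10 + 8 + 6 + 9 + 13 + 21 + 17)/7 = 12.0000
Σ(x_t−x̄)(x_{t+2}−x̄) = (12.0000) + (12.0000) + (-6.0000) + (-27.0000) + (5.0000) = -4.0000
Denominator Σ(x_t−x̄)² = 172.0000
r_2 = -4.0000 / 172.0000 = -0.023

-0.023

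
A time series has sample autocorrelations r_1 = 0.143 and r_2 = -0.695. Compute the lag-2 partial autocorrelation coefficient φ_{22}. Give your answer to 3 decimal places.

φ_{22} = (r_2 − r_1²) / (1 − r_1²)
r_1² = (0.143)² = 0.020449
Numerator = -0.695 − 0.0204 = -0.7154; denominator = 1 − 0.0204 = 0.9796
φ_{22} = -0.7154 / 0.9796 = -0.730

-0.730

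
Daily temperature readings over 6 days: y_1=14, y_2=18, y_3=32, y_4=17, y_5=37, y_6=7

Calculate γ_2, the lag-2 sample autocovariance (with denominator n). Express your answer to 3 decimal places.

Mean ȳ = (14 + 18 + 32 + 17 + 37 + 7)/6 = 20.8333
Σ_{t=1}^{4}(y_t−ȳ)(y_{t+2}−ȳ) = 168.1111
γ_2 = 168.1111 / 6 = 28.019

28.019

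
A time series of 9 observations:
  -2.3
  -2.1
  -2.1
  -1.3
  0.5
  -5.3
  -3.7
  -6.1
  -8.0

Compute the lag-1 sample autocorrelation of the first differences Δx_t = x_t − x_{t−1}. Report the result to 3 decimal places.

First differences Δx: 0.2, 0.0, 0.8, 1.8, -5.8, 1.6, -2.4, -1.9
Mean of differences = -0.7125
Numerator Σ(Δx_t−Δx̄)(Δx_{t+1}−Δx̄) = -20.9177
Denominator Σ(Δx_t−Δx̄)² = 45.4288
r_1(Δx) = -20.9177 / 45.4288 = -0.460

-0.460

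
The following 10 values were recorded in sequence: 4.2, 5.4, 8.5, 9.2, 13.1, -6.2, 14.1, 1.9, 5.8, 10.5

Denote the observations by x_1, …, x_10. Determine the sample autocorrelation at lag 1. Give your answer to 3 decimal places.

Mean x̄ = (4.2 + 5.4 + 8.5 + 9.2 + 13.1 − 6.2 + 14.1 + 1.9 + 5.8 + 10.5)/10 = 6.6500
Numerator Σ_{t=1}^{9}(x_t−x̄)(x_{t+1}−x̄) = -191.3225
Denominator Σ(x_t−x̄)² = 317.8250
r_1 = -191.3225 / 317.8250 = -0.602

-0.602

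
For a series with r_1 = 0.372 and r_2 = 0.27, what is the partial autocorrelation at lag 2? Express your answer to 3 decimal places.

0.153

φ_{22} = (r_2 − r_1²) / (1 − r_1²)
r_1² = (0.372)² = 0.138384
Numerator = 0.27 − 0.1384 = 0.1316; denominator = 1 − 0.1384 = 0.8616
φ_{22} = 0.1316 / 0.8616 = 0.153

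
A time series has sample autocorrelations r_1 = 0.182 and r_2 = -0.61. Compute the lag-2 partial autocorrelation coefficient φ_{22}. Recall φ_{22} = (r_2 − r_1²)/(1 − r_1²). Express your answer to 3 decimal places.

φ_{22} = (r_2 − r_1²) / (1 − r_1²)
r_1² = (0.182)² = 0.033124
Numerator = -0.61 − 0.0331 = -0.6431; denominator = 1 − 0.0331 = 0.9669
φ_{22} = -0.6431 / 0.9669 = -0.665

-0.665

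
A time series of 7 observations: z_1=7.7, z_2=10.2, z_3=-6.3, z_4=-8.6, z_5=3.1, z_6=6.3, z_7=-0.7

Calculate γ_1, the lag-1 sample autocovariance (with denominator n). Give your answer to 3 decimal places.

6.610

Mean z̄ = (7.7 + 10.2 − 6.3 − 8.6 + 3.1 + 6.3 − 0.7)/7 = 1.6714
Deviations: 6.0286, 8.5286, -7.9714, -10.2714, 1.4286, 4.6286, -2.3714
Σ_{t=1}^{6}(z_t−z̄)(z_{t+1}−z̄) = 46.2706
γ_1 = 46.2706 / 7 = 6.610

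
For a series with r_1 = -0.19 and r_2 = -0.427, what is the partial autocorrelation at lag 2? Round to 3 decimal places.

φ_{22} = (r_2 − r_1²) / (1 − r_1²)
r_1² = (-0.19)² = 0.0361
Numerator = -0.427 − 0.0361 = -0.4631; denominator = 1 − 0.0361 = 0.9639
φ_{22} = -0.4631 / 0.9639 = -0.480

-0.480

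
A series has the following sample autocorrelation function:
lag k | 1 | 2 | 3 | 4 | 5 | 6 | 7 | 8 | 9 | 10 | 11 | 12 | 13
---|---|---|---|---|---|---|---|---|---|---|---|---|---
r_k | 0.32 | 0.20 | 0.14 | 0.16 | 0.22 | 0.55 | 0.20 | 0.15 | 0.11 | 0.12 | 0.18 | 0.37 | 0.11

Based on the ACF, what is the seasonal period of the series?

6

The largest autocorrelation is r_6 = 0.55, with a weaker echo at lag 12 (0.37); the remaining lags stay at or below 0.32. The elevated value at lag 1 (0.32), dropping to 0.20 at lag 2, reflects decaying short-term dependence rather than seasonality.
The dominant spike at lag 6 indicates a seasonal period of 6.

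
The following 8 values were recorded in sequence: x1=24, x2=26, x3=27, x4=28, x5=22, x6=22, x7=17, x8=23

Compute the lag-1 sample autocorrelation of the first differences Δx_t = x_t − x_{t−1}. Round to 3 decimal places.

-0.334

First differences Δx: 2, 1, 1, -6, 0, -5, 6
Mean of differences = -0.1429
Numerator Σ(Δx_t−Δx̄)(Δx_{t+1}−Δx̄) = -34.3061
Denominator Σ(Δx_t−Δx̄)² = 102.8571
r_1(Δx) = -34.3061 / 102.8571 = -0.334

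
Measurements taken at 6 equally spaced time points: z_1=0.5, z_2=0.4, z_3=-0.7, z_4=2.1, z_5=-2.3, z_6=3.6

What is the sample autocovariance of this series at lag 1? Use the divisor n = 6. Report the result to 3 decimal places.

-2.453

Mean z̄ = (0.5 + 0.4 − 0.7 + 2.1 − 2.3 + 3.6)/6 = 0.6000
Σ_{t=1}^{5}(z_t−z̄)(z_{t+1}−z̄) = -14.7200
γ_1 = -14.7200 / 6 = -2.453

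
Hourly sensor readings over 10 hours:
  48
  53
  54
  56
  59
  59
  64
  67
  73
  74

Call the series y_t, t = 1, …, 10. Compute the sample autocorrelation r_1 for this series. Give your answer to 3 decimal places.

0.667

Mean ȳ = (48 + 53 + 54 + 56 + 59 + 59 + 64 + 67 + 73 + 74)/10 = 60.7000
Numerator Σ_{t=1}^{9}(y_t−ȳ)(y_{t+1}−ȳ) = 448.0100
Denominator Σ(y_t−ȳ)² = 672.1000
r_1 = 448.0100 / 672.1000 = 0.667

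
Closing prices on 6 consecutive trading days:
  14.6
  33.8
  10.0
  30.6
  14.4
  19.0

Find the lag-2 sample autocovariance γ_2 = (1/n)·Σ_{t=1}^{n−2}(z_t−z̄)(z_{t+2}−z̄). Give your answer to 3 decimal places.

Mean z̄ = (14.6 + 33.8 + 10.0 + 30.6 + 14.4 + 19.0)/6 = 20.4000
Σ_{t=1}^{4}(z_t−z̄)(z_{t+2}−z̄) = 245.1200
γ_2 = 245.1200 / 6 = 40.853

40.853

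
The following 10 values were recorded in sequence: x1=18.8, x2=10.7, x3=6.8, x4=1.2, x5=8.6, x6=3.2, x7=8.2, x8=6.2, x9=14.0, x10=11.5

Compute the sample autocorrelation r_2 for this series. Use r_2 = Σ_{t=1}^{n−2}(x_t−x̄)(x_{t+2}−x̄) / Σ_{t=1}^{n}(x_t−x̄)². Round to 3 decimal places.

0.064

Mean x̄ = (18.8 + 10.7 + 6.8 + 1.2 + 8.6 + 3.2 + 8.2 + 6.2 + 14.0 + 11.5)/10 = 8.9200
Numerator Σ_{t=1}^{8}(x_t−x̄)(x_{t+2}−x̄) = 15.2632
Denominator Σ(x_t−x̄)² = 238.0760
r_2 = 15.2632 / 238.0760 = 0.064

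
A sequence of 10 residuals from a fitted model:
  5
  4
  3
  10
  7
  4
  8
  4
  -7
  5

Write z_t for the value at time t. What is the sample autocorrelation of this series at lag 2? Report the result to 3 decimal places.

-0.216

Mean z̄ = (5 + 4 + 3 + 10 + 7 + 4 + 8 + 4 − 7 + 5)/10 = 4.3000
Numerator Σ_{t=1}^{8}(z_t−z̄)(z_{t+2}−z̄) = -39.7800
Denominator Σ(z_t−z̄)² = 184.1000
r_2 = -39.7800 / 184.1000 = -0.216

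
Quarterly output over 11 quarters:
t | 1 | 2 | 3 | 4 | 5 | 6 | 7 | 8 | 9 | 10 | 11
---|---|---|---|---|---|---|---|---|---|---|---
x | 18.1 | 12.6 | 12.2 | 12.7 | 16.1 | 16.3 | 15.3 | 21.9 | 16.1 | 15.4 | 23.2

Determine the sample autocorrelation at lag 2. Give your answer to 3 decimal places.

0.007

Mean x̄ = (18.1 + 12.6 + 12.2 + 12.7 + 16.1 + 16.3 + 15.3 + 21.9 + 16.1 + 15.4 + 23.2)/11 = 16.3545
Numerator Σ_{t=1}^{9}(x_t−x̄)(x_{t+2}−x̄) = 0.9250
Denominator Σ(x_t−x̄)² = 127.5273
r_2 = 0.9250 / 127.5273 = 0.007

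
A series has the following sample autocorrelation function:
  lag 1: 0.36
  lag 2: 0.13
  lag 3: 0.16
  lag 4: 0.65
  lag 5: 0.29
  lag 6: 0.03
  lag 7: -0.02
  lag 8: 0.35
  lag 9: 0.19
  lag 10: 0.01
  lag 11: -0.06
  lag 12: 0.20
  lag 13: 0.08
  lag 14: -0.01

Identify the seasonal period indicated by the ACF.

4

The largest autocorrelation is r_4 = 0.65; the remaining lags stay at or below 0.36. The elevated value at lag 1 (0.36), dropping to 0.13 at lag 2, reflects decaying short-term dependence rather than seasonality.
The dominant spike at lag 4 indicates a seasonal period of 4.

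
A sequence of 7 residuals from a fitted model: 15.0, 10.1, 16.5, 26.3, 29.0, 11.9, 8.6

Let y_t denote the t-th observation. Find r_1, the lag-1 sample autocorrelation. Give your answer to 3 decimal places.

0.285

Mean ȳ = (15.0 + 10.1 + 16.5 + 26.3 + 29.0 + 11.9 + 8.6)/7 = 16.7714
Numerator Σ_{t=1}^{6}(y_t−ȳ)(y_{t+1}−ȳ) = 107.7992
Denominator Σ(y_t−ȳ)² = 378.5543
r_1 = 107.7992 / 378.5543 = 0.285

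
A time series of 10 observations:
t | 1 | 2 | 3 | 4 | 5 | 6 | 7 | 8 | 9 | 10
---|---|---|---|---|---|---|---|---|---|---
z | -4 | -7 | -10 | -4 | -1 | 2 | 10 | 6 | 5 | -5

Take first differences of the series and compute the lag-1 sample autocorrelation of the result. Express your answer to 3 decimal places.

0.100

First differences Δz: -3, -3, 6, 3, 3, 8, -4, -1, -10
Mean of differences = -0.1111
Numerator Σ(Δz_t−Δz̄)(Δz_{t+1}−Δz̄) = 25.3210
Denominator Σ(Δz_t−Δz̄)² = 252.8889
r_1(Δz) = 25.3210 / 252.8889 = 0.100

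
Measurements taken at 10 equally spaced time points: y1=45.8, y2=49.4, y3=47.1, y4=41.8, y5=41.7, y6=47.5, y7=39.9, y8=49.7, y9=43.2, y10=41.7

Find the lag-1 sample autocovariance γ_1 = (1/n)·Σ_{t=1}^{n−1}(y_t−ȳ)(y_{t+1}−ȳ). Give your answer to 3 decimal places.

Mean ȳ = (45.8 + 49.4 + 47.1 + 41.8 + 41.7 + 47.5 + 39.9 + 49.7 + 43.2 + 41.7)/10 = 44.7800
Σ_{t=1}^{9}(y_t−ȳ)(y_{t+1}−ȳ) = -30.8724
γ_1 = -30.8724 / 10 = -3.087

-3.087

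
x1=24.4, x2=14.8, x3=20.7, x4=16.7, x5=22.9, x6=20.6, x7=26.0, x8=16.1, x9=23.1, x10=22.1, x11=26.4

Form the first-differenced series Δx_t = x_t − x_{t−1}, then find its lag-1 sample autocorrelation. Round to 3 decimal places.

-0.700

First differences Δx: -9.6, 5.9, -4.0, 6.2, -2.3, 5.4, -9.9, 7.0, -1.0, 4.3
Mean of differences = 0.2000
Numerator Σ(Δx_t−Δx̄)(Δx_{t+1}−Δx̄) = -267.2800
Denominator Σ(Δx_t−Δx̄)² = 381.9600
r_1(Δx) = -267.2800 / 381.9600 = -0.700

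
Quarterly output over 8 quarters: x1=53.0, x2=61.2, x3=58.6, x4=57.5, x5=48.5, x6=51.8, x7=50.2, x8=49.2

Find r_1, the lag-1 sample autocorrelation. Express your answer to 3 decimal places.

0.394

Mean x̄ = (53.0 + 61.2 + 58.6 + 57.5 + 48.5 + 51.8 + 50.2 + 49.2)/8 = 53.7500
Deviations from mean: -0.7500, 7.4500, 4.8500, 3.7500, -5.2500, -1.9500, -3.5500, -4.5500
Σ(x_t−x̄)(x_{t+1}−x̄) = (-5.5875) + (36.1325) + (18.1875) + (-19.6875) + (10.2375) + (6.9225) + (16.1525) = 62.3575
Denominator Σ(x_t−x̄)² = 158.3200
r_1 = 62.3575 / 158.3200 = 0.394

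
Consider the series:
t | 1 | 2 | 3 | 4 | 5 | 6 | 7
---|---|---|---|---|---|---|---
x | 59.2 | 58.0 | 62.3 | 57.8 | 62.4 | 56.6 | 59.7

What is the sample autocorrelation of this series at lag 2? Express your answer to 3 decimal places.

0.522

Mean x̄ = (59.2 + 58.0 + 62.3 + 57.8 + 62.4 + 56.6 + 59.7)/7 = 59.4286
Σ(x_t−x̄)(x_{t+2}−x̄) = (-0.6563) + (2.3265) + (8.5322) + (4.6065) + (0.8065) = 15.6155
Denominator Σ(x_t−x̄)² = 29.8943
r_2 = 15.6155 / 29.8943 = 0.522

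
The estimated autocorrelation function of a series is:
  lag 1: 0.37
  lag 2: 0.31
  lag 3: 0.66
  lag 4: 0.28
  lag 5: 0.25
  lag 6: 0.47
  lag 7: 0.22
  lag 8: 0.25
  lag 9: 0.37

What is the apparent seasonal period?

3

The largest autocorrelation is r_3 = 0.66, with a weaker echo at lag 6 (0.47); the remaining lags stay at or below 0.37. The elevated value at lag 1 (0.37), dropping to 0.31 at lag 2, reflects decaying short-term dependence rather than seasonality.
The dominant spike at lag 3 indicates a seasonal period of 3.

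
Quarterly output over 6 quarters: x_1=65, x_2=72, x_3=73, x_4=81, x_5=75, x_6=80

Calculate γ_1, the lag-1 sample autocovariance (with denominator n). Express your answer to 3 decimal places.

4.037

Mean x̄ = (65 + 72 + 73 + 81 + 75 + 80)/6 = 74.3333
Σ_{t=1}^{5}(x_t−x̄)(x_{t+1}−x̄) = 24.2222
γ_1 = 24.2222 / 6 = 4.037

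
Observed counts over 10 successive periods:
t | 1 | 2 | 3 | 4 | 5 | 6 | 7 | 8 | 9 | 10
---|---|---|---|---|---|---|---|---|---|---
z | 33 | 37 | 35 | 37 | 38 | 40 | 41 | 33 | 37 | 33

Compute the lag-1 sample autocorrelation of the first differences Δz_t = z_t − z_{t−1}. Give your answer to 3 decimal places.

First differences Δz: 4, -2, 2, 1, 2, 1, -8, 4, -4
Mean of differences = 0.0000
Numerator Σ(Δz_t−Δz̄)(Δz_{t+1}−Δz̄) = -62.0000
Denominator Σ(Δz_t−Δz̄)² = 126.0000
r_1(Δz) = -62.0000 / 126.0000 = -0.492

-0.492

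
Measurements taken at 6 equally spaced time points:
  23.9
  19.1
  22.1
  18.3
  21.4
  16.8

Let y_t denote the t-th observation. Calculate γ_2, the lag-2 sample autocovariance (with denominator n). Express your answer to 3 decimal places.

Mean ȳ = (23.9 + 19.1 + 22.1 + 18.3 + 21.4 + 16.8)/6 = 20.2667
Deviations: 3.6333, -1.1667, 1.8333, -1.9667, 1.1333, -3.4667
Σ_{t=1}^{4}(y_t−ȳ)(y_{t+2}−ȳ) = 17.8511
γ_2 = 17.8511 / 6 = 2.975

2.975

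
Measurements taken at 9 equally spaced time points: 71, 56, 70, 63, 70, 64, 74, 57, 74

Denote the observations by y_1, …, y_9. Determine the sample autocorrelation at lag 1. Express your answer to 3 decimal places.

-0.739

Mean ȳ = (71 + 56 + 70 + 63 + 70 + 64 + 74 + 57 + 74)/9 = 66.5556
Numerator Σ_{t=1}^{8}(y_t−ȳ)(y_{t+1}−ȳ) = -277.8642
Denominator Σ(y_t−ȳ)² = 376.2222
r_1 = -277.8642 / 376.2222 = -0.739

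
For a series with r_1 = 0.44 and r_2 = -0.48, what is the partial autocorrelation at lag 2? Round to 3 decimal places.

-0.835

φ_{22} = (r_2 − r_1²) / (1 − r_1²)
r_1² = (0.44)² = 0.1936
Numerator = -0.48 − 0.1936 = -0.6736; denominator = 1 − 0.1936 = 0.8064
φ_{22} = -0.6736 / 0.8064 = -0.835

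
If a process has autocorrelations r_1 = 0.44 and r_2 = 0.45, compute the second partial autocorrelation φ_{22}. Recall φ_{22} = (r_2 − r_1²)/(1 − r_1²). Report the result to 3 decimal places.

0.318

φ_{22} = (r_2 − r_1²) / (1 − r_1²)
r_1² = (0.44)² = 0.1936
Numerator = 0.45 − 0.1936 = 0.2564; denominator = 1 − 0.1936 = 0.8064
φ_{22} = 0.2564 / 0.8064 = 0.318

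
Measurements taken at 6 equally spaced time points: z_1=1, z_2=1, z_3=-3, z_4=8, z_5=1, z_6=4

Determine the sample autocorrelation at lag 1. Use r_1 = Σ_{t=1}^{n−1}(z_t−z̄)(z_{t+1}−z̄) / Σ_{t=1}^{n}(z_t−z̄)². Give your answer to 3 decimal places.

Mean z̄ = (1 + 1 − 3 + 8 + 1 + 4)/6 = 2.0000
Σ(z_t−z̄)(z_{t+1}−z̄) = (1.0000) + (5.0000) + (-30.0000) + (-6.0000) + (-2.0000) = -32.0000
Denominator Σ(z_t−z̄)² = 68.0000
r_1 = -32.0000 / 68.0000 = -0.471

-0.471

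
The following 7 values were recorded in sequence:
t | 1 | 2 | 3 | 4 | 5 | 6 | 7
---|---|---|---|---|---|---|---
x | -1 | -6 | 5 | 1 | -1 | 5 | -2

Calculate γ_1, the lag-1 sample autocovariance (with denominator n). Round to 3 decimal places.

-5.085

Mean x̄ = (-1 − 6 + 5 + 1 − 1 + 5 − 2)/7 = 0.1429
Deviations: -1.1429, -6.1429, 4.8571, 0.8571, -1.1429, 4.8571, -2.1429
Σ_{t=1}^{6}(x_t−x̄)(x_{t+1}−x̄) = -35.5918
γ_1 = -35.5918 / 7 = -5.085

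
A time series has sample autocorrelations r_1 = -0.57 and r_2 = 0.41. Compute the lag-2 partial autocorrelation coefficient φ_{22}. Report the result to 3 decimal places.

0.126

φ_{22} = (r_2 − r_1²) / (1 − r_1²)
r_1² = (-0.57)² = 0.3249
Numerator = 0.41 − 0.3249 = 0.0851; denominator = 1 − 0.3249 = 0.6751
φ_{22} = 0.0851 / 0.6751 = 0.126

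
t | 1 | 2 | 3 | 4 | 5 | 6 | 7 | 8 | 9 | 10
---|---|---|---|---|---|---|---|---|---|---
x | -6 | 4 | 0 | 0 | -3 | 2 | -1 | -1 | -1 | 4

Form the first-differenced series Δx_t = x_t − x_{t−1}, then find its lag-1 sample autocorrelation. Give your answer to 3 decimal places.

-0.380

First differences Δx: 10, -4, 0, -3, 5, -3, 0, 0, 5
Mean of differences = 1.1111
Numerator Σ(Δx_t−Δx̄)(Δx_{t+1}−Δx̄) = -65.6790
Denominator Σ(Δx_t−Δx̄)² = 172.8889
r_1(Δx) = -65.6790 / 172.8889 = -0.380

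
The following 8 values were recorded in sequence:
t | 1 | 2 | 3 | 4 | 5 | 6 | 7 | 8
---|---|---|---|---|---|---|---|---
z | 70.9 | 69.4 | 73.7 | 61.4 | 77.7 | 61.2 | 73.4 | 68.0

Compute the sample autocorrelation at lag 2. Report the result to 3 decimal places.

Mean z̄ = (70.9 + 69.4 + 73.7 + 61.4 + 77.7 + 61.2 + 73.4 + 68.0)/8 = 69.4625
Deviations from mean: 1.4375, -0.0625, 4.2375, -8.0625, 8.2375, -8.2625, 3.9375, -1.4625
Σ(z_t−z̄)(z_{t+2}−z̄) = (6.0914) + (0.5039) + (34.9064) + (66.6164) + (32.4352) + (12.0839) = 152.6372
Denominator Σ(z_t−z̄)² = 238.7988
r_2 = 152.6372 / 238.7988 = 0.639

0.639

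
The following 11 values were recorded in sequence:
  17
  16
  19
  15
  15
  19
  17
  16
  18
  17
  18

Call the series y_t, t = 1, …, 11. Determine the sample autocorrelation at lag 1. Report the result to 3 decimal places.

-0.350

Mean ȳ = (17 + 16 + 19 + 15 + 15 + 19 + 17 + 16 + 18 + 17 + 18)/11 = 17.0000
Numerator Σ_{t=1}^{10}(y_t−ȳ)(y_{t+1}−ȳ) = -7.0000
Denominator Σ(y_t−ȳ)² = 20.0000
r_1 = -7.0000 / 20.0000 = -0.350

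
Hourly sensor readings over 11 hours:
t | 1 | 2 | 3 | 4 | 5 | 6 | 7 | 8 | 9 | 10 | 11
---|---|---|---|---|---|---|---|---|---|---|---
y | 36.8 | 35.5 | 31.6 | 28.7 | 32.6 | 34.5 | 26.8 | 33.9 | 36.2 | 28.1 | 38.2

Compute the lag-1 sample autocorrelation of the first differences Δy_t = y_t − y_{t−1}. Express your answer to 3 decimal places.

First differences Δy: -1.3, -3.9, -2.9, 3.9, 1.9, -7.7, 7.1, 2.3, -8.1, 10.1
Mean of differences = 0.1400
Numerator Σ(Δy_t−Δȳ)(Δy_{t+1}−Δȳ) = -139.9136
Denominator Σ(Δy_t−Δȳ)² = 326.5440
r_1(Δy) = -139.9136 / 326.5440 = -0.428

-0.428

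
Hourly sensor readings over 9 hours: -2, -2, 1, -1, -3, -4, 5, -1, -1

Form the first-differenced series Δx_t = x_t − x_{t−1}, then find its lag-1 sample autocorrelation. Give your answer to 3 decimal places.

-0.468

First differences Δx: 0, 3, -2, -2, -1, 9, -6, 0
Mean of differences = 0.1250
Numerator Σ(Δx_t−Δx̄)(Δx_{t+1}−Δx̄) = -63.1406
Denominator Σ(Δx_t−Δx̄)² = 134.8750
r_1(Δx) = -63.1406 / 134.8750 = -0.468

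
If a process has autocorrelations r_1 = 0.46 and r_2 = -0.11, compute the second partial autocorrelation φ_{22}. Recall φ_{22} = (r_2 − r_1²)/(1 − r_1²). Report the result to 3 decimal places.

φ_{22} = (r_2 − r_1²) / (1 − r_1²)
r_1² = (0.46)² = 0.2116
Numerator = -0.11 − 0.2116 = -0.3216; denominator = 1 − 0.2116 = 0.7884
φ_{22} = -0.3216 / 0.7884 = -0.408

-0.408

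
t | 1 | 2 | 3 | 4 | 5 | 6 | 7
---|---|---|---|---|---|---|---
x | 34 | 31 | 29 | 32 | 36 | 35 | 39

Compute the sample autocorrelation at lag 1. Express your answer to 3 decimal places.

Mean x̄ = (34 + 31 + 29 + 32 + 36 + 35 + 39)/7 = 33.7143
Σ(x_t−x̄)(x_{t+1}−x̄) = (-0.7755) + (12.7959) + (8.0816) + (-3.9184) + (2.9388) + (6.7959) = 25.9184
Denominator Σ(x_t−x̄)² = 67.4286
r_1 = 25.9184 / 67.4286 = 0.384

0.384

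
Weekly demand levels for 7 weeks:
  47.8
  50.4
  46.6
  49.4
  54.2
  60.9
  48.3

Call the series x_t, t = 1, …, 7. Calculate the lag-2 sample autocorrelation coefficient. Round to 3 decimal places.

-0.157

Mean x̄ = (47.8 + 50.4 + 46.6 + 49.4 + 54.2 + 60.9 + 48.3)/7 = 51.0857
Numerator Σ_{t=1}^{5}(x_t−x̄)(x_{t+2}−x̄) = -23.2947
Denominator Σ(x_t−x̄)² = 148.0086
r_2 = -23.2947 / 148.0086 = -0.157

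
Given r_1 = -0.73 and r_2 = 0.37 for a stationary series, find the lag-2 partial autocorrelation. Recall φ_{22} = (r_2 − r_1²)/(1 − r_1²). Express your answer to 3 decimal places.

φ_{22} = (r_2 − r_1²) / (1 − r_1²)
r_1² = (-0.73)² = 0.5329
Numerator = 0.37 − 0.5329 = -0.1629; denominator = 1 − 0.5329 = 0.4671
φ_{22} = -0.1629 / 0.4671 = -0.349

-0.349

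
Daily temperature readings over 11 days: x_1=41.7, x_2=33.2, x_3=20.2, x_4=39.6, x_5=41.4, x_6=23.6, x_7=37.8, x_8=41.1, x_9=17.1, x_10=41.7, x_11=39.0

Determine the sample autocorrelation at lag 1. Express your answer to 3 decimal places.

-0.375

Mean x̄ = (41.7 + 33.2 + 20.2 + 39.6 + 41.4 + 23.6 + 37.8 + 41.1 + 17.1 + 41.7 + 39.0)/11 = 34.2182
Numerator Σ_{t=1}^{10}(x_t−x̄)(x_{t+1}−x̄) = -329.8803
Denominator Σ(x_t−x̄)² = 878.8764
r_1 = -329.8803 / 878.8764 = -0.375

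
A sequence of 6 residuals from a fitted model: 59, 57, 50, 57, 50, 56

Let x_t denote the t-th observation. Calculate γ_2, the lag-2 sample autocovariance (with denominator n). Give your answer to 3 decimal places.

Mean x̄ = (59 + 57 + 50 + 57 + 50 + 56)/6 = 54.8333
Σ_{t=1}^{4}(x_t−x̄)(x_{t+2}−x̄) = 10.4444
γ_2 = 10.4444 / 6 = 1.741

1.741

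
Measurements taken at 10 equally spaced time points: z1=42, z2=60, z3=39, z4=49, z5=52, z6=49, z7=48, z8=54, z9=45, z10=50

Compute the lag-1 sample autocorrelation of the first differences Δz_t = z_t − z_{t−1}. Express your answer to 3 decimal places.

First differences Δz: 18, -21, 10, 3, -3, -1, 6, -9, 5
Mean of differences = 0.8889
Numerator Σ(Δz_t−Δz̄)(Δz_{t+1}−Δz̄) = -656.4568
Denominator Σ(Δz_t−Δz̄)² = 1018.8889
r_1(Δz) = -656.4568 / 1018.8889 = -0.644

-0.644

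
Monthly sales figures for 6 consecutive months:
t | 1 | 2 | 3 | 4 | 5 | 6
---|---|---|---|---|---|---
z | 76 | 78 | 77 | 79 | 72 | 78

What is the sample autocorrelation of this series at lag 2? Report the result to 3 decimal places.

0.142

Mean z̄ = (76 + 78 + 77 + 79 + 72 + 78)/6 = 76.6667
Deviations from mean: -0.6667, 1.3333, 0.3333, 2.3333, -4.6667, 1.3333
Σ(z_t−z̄)(z_{t+2}−z̄) = (-0.2222) + (3.1111) + (-1.5556) + (3.1111) = 4.4444
Denominator Σ(z_t−z̄)² = 31.3333
r_2 = 4.4444 / 31.3333 = 0.142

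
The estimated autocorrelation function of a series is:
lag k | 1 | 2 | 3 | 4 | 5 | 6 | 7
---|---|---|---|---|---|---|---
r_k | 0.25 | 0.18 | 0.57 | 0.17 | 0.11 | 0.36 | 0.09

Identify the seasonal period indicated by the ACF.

The largest autocorrelation is r_3 = 0.57, with a weaker echo at lag 6 (0.36); the remaining lags stay at or below 0.25. The elevated value at lag 1 (0.25), dropping to 0.18 at lag 2, reflects decaying short-term dependence rather than seasonality.
The dominant spike at lag 3 indicates a seasonal period of 3.

3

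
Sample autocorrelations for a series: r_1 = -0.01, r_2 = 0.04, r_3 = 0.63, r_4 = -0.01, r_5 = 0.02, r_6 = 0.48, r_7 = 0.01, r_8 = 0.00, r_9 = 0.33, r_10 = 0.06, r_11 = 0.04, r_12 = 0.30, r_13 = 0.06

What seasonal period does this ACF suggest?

3

The largest autocorrelation is r_3 = 0.63, with weaker echoes at lags 6 (0.48), 9 (0.33) and 12 (0.30); the remaining lags stay at or below 0.06.
The dominant spike at lag 3 indicates a seasonal period of 3.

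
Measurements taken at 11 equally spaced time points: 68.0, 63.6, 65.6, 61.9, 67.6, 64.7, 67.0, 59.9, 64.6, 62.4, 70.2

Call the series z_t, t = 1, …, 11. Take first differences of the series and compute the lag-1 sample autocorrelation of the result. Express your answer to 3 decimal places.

-0.622

First differences Δz: -4.4, 2.0, -3.7, 5.7, -2.9, 2.3, -7.1, 4.7, -2.2, 7.8
Mean of differences = 0.2200
Numerator Σ(Δz_t−Δz̄)(Δz_{t+1}−Δz̄) = -137.4744
Denominator Σ(Δz_t−Δz̄)² = 220.9360
r_1(Δz) = -137.4744 / 220.9360 = -0.622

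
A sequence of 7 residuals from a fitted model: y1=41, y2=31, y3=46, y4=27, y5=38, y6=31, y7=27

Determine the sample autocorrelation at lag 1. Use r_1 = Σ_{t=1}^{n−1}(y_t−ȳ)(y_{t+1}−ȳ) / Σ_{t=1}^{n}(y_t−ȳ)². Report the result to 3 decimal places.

-0.499

Mean ȳ = (41 + 31 + 46 + 27 + 38 + 31 + 27)/7 = 34.4286
Σ(y_t−ȳ)(y_{t+1}−ȳ) = (-22.5306) + (-39.6735) + (-85.9592) + (-26.5306) + (-12.2449) + (25.4694) = -161.4694
Denominator Σ(y_t−ȳ)² = 323.7143
r_1 = -161.4694 / 323.7143 = -0.499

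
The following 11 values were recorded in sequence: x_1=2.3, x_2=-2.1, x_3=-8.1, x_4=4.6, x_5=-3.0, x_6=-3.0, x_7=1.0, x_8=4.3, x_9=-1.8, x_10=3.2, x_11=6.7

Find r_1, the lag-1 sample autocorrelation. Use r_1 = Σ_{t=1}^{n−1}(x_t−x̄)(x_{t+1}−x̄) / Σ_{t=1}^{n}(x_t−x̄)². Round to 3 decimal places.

Mean x̄ = (2.3 − 2.1 − 8.1 + 4.6 − 3.0 − 3.0 + 1.0 + 4.3 − 1.8 + 3.2 + 6.7)/11 = 0.3727
Numerator Σ_{t=1}^{10}(x_t−x̄)(x_{t+1}−x̄) = -18.9526
Denominator Σ(x_t−x̄)² = 190.8018
r_1 = -18.9526 / 190.8018 = -0.099

-0.099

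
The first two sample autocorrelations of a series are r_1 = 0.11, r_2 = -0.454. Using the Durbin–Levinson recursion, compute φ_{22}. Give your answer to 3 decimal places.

-0.472

φ_{22} = (r_2 − r_1²) / (1 − r_1²)
r_1² = (0.11)² = 0.0121
Numerator = -0.454 − 0.0121 = -0.4661; denominator = 1 − 0.0121 = 0.9879
φ_{22} = -0.4661 / 0.9879 = -0.472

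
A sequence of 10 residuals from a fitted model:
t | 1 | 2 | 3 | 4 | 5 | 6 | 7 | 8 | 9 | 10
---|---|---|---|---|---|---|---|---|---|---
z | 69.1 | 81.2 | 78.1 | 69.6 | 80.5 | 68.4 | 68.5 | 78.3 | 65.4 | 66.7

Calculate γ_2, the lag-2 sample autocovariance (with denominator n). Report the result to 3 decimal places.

Mean z̄ = (69.1 + 81.2 + 78.1 + 69.6 + 80.5 + 68.4 + 68.5 + 78.3 + 65.4 + 66.7)/10 = 72.5800
Σ_{t=1}^{8}(z_t−z̄)(z_{t+2}−z̄) = -49.2848
γ_2 = -49.2848 / 10 = -4.928

-4.928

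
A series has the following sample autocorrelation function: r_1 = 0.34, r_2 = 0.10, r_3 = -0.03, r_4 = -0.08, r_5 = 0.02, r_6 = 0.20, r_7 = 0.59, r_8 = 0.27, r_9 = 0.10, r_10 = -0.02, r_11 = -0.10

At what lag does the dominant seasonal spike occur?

7

The largest autocorrelation is r_7 = 0.59; the remaining lags stay at or below 0.34. The elevated value at lag 1 (0.34), dropping to 0.10 at lag 2, reflects decaying short-term dependence rather than seasonality.
The dominant spike at lag 7 indicates a seasonal period of 7.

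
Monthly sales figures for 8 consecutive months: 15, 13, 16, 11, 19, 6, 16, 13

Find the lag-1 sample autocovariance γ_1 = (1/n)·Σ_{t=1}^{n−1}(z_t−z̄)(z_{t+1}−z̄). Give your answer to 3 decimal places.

-10.408

Mean z̄ = (15 + 13 + 16 + 11 + 19 + 6 + 16 + 13)/8 = 13.6250
Σ_{t=1}^{7}(z_t−z̄)(z_{t+1}−z̄) = -83.2656
γ_1 = -83.2656 / 8 = -10.408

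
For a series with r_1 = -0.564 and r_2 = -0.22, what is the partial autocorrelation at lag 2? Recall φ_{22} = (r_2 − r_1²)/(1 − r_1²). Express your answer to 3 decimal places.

φ_{22} = (r_2 − r_1²) / (1 − r_1²)
r_1² = (-0.564)² = 0.318096
Numerator = -0.22 − 0.3181 = -0.5381; denominator = 1 − 0.3181 = 0.6819
φ_{22} = -0.5381 / 0.6819 = -0.789

-0.789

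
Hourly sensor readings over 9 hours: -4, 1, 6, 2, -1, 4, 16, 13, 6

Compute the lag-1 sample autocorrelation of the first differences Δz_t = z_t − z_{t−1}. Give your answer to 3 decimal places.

0.105

First differences Δz: 5, 5, -4, -3, 5, 12, -3, -7
Mean of differences = 1.2500
Numerator Σ(Δz_t−Δz̄)(Δz_{t+1}−Δz̄) = 30.4375
Denominator Σ(Δz_t−Δz̄)² = 289.5000
r_1(Δz) = 30.4375 / 289.5000 = 0.105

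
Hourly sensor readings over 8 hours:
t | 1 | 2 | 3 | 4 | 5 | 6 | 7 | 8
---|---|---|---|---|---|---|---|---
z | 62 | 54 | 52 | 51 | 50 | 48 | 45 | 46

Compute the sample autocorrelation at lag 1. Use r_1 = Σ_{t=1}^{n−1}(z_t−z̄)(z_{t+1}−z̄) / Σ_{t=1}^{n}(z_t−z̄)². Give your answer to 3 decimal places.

0.431

Mean z̄ = (62 + 54 + 52 + 51 + 50 + 48 + 45 + 46)/8 = 51.0000
Deviations from mean: 11.0000, 3.0000, 1.0000, 0.0000, -1.0000, -3.0000, -6.0000, -5.0000
Σ(z_t−z̄)(z_{t+1}−z̄) = (33.0000) + (3.0000) + (0.0000) + (0.0000) + (3.0000) + (18.0000) + (30.0000) = 87.0000
Denominator Σ(z_t−z̄)² = 202.0000
r_1 = 87.0000 / 202.0000 = 0.431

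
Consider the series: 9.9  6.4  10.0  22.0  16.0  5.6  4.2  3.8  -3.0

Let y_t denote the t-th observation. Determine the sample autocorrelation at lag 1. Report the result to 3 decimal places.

0.425

Mean ȳ = (9.9 + 6.4 + 10.0 + 22.0 + 16.0 + 5.6 + 4.2 + 3.8 − 3.0)/9 = 8.3222
Numerator Σ_{t=1}^{8}(y_t−ȳ)(y_{t+1}−ȳ) = 181.8695
Denominator Σ(y_t−ȳ)² = 428.0756
r_1 = 181.8695 / 428.0756 = 0.425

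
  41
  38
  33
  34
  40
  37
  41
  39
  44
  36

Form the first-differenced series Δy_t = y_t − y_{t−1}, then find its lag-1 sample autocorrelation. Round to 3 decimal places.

First differences Δy: -3, -5, 1, 6, -3, 4, -2, 5, -8
Mean of differences = -0.5556
Numerator Σ(Δy_t−Δȳ)(Δy_{t+1}−Δȳ) = -68.9753
Denominator Σ(Δy_t−Δȳ)² = 186.2222
r_1(Δy) = -68.9753 / 186.2222 = -0.370

-0.370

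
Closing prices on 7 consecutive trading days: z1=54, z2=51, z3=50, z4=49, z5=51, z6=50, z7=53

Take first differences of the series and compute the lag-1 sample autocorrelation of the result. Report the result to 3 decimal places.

First differences Δz: -3, -1, -1, 2, -1, 3
Mean of differences = -0.1667
Numerator Σ(Δz_t−Δz̄)(Δz_{t+1}−Δz̄) = -3.1944
Denominator Σ(Δz_t−Δz̄)² = 24.8333
r_1(Δz) = -3.1944 / 24.8333 = -0.129

-0.129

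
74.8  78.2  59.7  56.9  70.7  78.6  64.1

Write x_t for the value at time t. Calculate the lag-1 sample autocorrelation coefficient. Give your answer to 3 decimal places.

0.062

Mean x̄ = (74.8 + 78.2 + 59.7 + 56.9 + 70.7 + 78.6 + 64.1)/7 = 69.0000
Deviations from mean: 5.8000, 9.2000, -9.3000, -12.1000, 1.7000, 9.6000, -4.9000
Σ(x_t−x̄)(x_{t+1}−x̄) = (53.3600) + (-85.5600) + (112.5300) + (-20.5700) + (16.3200) + (-47.0400) = 29.0400
Denominator Σ(x_t−x̄)² = 470.2400
r_1 = 29.0400 / 470.2400 = 0.062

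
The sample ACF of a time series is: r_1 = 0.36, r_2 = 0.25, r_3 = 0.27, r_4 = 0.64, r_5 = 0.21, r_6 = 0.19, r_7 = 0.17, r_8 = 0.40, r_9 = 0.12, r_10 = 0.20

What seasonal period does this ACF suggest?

4

The largest autocorrelation is r_4 = 0.64, with a weaker echo at lag 8 (0.40); the remaining lags stay at or below 0.36. The elevated value at lag 1 (0.36), dropping to 0.25 at lag 2, reflects decaying short-term dependence rather than seasonality.
The dominant spike at lag 4 indicates a seasonal period of 4.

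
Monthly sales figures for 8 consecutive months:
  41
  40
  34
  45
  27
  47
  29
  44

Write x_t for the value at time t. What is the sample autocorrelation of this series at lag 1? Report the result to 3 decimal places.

Mean x̄ = (41 + 40 + 34 + 45 + 27 + 47 + 29 + 44)/8 = 38.3750
Deviations from mean: 2.6250, 1.6250, -4.3750, 6.6250, -11.3750, 8.6250, -9.3750, 5.6250
Numerator Σ_{t=1}^{7}(x_t−x̄)(x_{t+1}−x̄) = -338.8906
Denominator Σ(x_t−x̄)² = 395.8750
r_1 = -338.8906 / 395.8750 = -0.856

-0.856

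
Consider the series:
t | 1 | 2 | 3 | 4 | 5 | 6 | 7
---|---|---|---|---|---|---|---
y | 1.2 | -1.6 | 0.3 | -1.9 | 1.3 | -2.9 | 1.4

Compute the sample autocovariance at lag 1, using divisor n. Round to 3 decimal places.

Mean ȳ = (1.2 − 1.6 + 0.3 − 1.9 + 1.3 − 2.9 + 1.4)/7 = -0.3143
Deviations: 1.5143, -1.2857, 0.6143, -1.5857, 1.6143, -2.5857, 1.7143
Σ_{t=1}^{6}(y_t−ȳ)(y_{t+1}−ȳ) = -14.8773
γ_1 = -14.8773 / 7 = -2.125

-2.125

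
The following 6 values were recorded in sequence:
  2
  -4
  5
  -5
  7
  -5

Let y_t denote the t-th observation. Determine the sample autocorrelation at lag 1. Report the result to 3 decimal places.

-0.854

Mean ȳ = (2 − 4 + 5 − 5 + 7 − 5)/6 = 0.0000
Deviations from mean: 2.0000, -4.0000, 5.0000, -5.0000, 7.0000, -5.0000
Numerator Σ_{t=1}^{5}(y_t−ȳ)(y_{t+1}−ȳ) = -123.0000
Denominator Σ(y_t−ȳ)² = 144.0000
r_1 = -123.0000 / 144.0000 = -0.854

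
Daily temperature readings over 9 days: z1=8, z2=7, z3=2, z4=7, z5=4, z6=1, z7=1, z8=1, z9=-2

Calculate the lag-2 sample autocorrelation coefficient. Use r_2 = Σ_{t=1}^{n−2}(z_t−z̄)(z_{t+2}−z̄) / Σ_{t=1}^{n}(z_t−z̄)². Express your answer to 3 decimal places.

0.145

Mean z̄ = (8 + 7 + 2 + 7 + 4 + 1 + 1 + 1 − 2)/9 = 3.2222
Σ(z_t−z̄)(z_{t+2}−z̄) = (-5.8395) + (14.2716) + (-0.9506) + (-8.3951) + (-1.7284) + (4.9383) + (11.6049) = 13.9012
Denominator Σ(z_t−z̄)² = 95.5556
r_2 = 13.9012 / 95.5556 = 0.145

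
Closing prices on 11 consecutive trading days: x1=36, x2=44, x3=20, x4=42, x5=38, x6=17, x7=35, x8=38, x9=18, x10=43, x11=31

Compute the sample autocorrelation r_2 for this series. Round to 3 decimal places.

Mean x̄ = (36 + 44 + 20 + 42 + 38 + 17 + 35 + 38 + 18 + 43 + 31)/11 = 32.9091
Numerator Σ_{t=1}^{9}(x_t−x̄)(x_{t+2}−x̄) = -171.1074
Denominator Σ(x_t−x̄)² = 1018.9091
r_2 = -171.1074 / 1018.9091 = -0.168

-0.168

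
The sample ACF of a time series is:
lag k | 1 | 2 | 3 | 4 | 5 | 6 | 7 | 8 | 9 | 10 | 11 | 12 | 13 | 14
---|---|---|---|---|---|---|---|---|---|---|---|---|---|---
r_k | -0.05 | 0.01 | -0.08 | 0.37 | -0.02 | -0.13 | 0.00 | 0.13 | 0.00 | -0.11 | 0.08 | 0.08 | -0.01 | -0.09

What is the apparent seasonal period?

The largest autocorrelation is r_4 = 0.37; the remaining lags stay at or below 0.13.
The dominant spike at lag 4 indicates a seasonal period of 4.

4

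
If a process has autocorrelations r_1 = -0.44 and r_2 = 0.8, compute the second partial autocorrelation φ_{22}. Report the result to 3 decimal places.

φ_{22} = (r_2 − r_1²) / (1 − r_1²)
r_1² = (-0.44)² = 0.1936
Numerator = 0.8 − 0.1936 = 0.6064; denominator = 1 − 0.1936 = 0.8064
φ_{22} = 0.6064 / 0.8064 = 0.752

0.752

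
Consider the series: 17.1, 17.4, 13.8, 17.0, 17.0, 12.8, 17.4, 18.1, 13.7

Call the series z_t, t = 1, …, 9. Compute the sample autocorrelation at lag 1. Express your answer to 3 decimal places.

-0.387

Mean z̄ = (17.1 + 17.4 + 13.8 + 17.0 + 17.0 + 12.8 + 17.4 + 18.1 + 13.7)/9 = 16.0333
Numerator Σ_{t=1}^{8}(z_t−z̄)(z_{t+1}−z̄) = -12.3611
Denominator Σ(z_t−z̄)² = 31.9000
r_1 = -12.3611 / 31.9000 = -0.387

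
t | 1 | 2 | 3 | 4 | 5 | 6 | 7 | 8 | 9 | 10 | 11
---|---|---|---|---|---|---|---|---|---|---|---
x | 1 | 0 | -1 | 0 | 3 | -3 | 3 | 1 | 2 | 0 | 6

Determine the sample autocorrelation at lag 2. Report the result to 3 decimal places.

0.214

Mean x̄ = (1 + 0 − 1 + 0 + 3 − 3 + 3 + 1 + 2 + 0 + 6)/11 = 1.0909
Numerator Σ_{t=1}^{9}(x_t−x̄)(x_{t+2}−x̄) = 12.1653
Denominator Σ(x_t−x̄)² = 56.9091
r_2 = 12.1653 / 56.9091 = 0.214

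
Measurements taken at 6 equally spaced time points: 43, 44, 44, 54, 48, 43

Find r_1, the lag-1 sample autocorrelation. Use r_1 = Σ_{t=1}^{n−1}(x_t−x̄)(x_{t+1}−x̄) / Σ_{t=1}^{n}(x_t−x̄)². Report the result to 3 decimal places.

0.043

Mean x̄ = (43 + 44 + 44 + 54 + 48 + 43)/6 = 46.0000
Deviations from mean: -3.0000, -2.0000, -2.0000, 8.0000, 2.0000, -3.0000
Σ(x_t−x̄)(x_{t+1}−x̄) = (6.0000) + (4.0000) + (-16.0000) + (16.0000) + (-6.0000) = 4.0000
Denominator Σ(x_t−x̄)² = 94.0000
r_1 = 4.0000 / 94.0000 = 0.043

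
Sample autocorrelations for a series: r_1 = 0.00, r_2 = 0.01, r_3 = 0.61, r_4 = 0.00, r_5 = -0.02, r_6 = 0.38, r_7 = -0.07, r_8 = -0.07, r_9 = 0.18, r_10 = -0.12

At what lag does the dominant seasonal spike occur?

The largest autocorrelation is r_3 = 0.61, with weaker echoes at lags 6 (0.38) and 9 (0.18); the remaining lags stay at or below 0.01.
The dominant spike at lag 3 indicates a seasonal period of 3.

3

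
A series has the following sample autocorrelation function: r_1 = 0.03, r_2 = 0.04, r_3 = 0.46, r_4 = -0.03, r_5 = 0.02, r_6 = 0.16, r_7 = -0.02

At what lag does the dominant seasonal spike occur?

The largest autocorrelation is r_3 = 0.46, with a weaker echo at lag 6 (0.16); the remaining lags stay at or below 0.04.
The dominant spike at lag 3 indicates a seasonal period of 3.

3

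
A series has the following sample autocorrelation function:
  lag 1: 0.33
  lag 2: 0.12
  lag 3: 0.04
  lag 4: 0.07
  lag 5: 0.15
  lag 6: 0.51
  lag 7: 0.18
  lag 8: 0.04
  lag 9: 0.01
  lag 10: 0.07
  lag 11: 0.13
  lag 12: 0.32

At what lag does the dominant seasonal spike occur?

6

The largest autocorrelation is r_6 = 0.51; the remaining lags stay at or below 0.33. The elevated value at lag 1 (0.33), dropping to 0.12 at lag 2, reflects decaying short-term dependence rather than seasonality.
The dominant spike at lag 6 indicates a seasonal period of 6.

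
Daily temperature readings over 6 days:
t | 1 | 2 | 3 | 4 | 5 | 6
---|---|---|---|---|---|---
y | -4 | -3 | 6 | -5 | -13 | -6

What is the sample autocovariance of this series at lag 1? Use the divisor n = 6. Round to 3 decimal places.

Mean ȳ = (-4 − 3 + 6 − 5 − 13 − 6)/6 = -4.1667
Σ_{t=1}^{5}(y_t−ȳ)(y_{t+1}−ȳ) = 27.1389
γ_1 = 27.1389 / 6 = 4.523

4.523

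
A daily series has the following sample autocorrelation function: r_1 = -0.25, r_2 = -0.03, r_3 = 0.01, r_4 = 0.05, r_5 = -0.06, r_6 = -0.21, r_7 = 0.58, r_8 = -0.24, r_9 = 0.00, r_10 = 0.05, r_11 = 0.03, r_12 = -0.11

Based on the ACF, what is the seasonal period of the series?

The largest autocorrelation is r_7 = 0.58; the remaining lags stay at or below 0.05.
The dominant spike at lag 7 indicates a seasonal period of 7.

7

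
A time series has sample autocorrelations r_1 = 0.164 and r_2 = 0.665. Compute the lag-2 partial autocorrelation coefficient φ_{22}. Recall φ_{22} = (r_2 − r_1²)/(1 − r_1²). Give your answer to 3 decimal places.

0.656

φ_{22} = (r_2 − r_1²) / (1 − r_1²)
r_1² = (0.164)² = 0.026896
Numerator = 0.665 − 0.0269 = 0.6381; denominator = 1 − 0.0269 = 0.9731
φ_{22} = 0.6381 / 0.9731 = 0.656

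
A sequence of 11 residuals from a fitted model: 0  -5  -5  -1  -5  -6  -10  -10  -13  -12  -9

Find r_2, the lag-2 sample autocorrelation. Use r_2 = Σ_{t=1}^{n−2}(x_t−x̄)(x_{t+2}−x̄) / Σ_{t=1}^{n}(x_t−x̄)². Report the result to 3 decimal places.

0.398

Mean x̄ = (0 − 5 − 5 − 1 − 5 − 6 − 10 − 10 − 13 − 12 − 9)/11 = -6.9091
Numerator Σ_{t=1}^{9}(x_t−x̄)(x_{t+2}−x̄) = 72.0744
Denominator Σ(x_t−x̄)² = 180.9091
r_2 = 72.0744 / 180.9091 = 0.398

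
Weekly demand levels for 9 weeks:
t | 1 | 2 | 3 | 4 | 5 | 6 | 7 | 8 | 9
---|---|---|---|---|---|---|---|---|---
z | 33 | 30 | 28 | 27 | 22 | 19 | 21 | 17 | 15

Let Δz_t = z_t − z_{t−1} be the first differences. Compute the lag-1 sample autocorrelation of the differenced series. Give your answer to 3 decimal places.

-0.391

First differences Δz: -3, -2, -1, -5, -3, 2, -4, -2
Mean of differences = -2.2500
Numerator Σ(Δz_t−Δz̄)(Δz_{t+1}−Δz̄) = -12.3125
Denominator Σ(Δz_t−Δz̄)² = 31.5000
r_1(Δz) = -12.3125 / 31.5000 = -0.391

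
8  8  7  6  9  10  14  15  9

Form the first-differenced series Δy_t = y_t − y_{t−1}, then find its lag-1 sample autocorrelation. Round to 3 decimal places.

0.033

First differences Δy: 0, -1, -1, 3, 1, 4, 1, -6
Mean of differences = 0.1250
Numerator Σ(Δy_t−Δȳ)(Δy_{t+1}−Δȳ) = 2.1094
Denominator Σ(Δy_t−Δȳ)² = 64.8750
r_1(Δy) = 2.1094 / 64.8750 = 0.033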